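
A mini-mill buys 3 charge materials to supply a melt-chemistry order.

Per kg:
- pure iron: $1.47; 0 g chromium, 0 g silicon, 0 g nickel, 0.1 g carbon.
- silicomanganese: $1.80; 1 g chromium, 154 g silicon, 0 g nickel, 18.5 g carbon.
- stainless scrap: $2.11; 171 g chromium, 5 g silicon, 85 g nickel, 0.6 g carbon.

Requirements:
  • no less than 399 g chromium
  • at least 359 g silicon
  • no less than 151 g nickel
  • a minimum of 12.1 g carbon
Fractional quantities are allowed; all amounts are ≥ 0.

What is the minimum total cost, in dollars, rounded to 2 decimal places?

$8.96

Let x1 = kg of pure iron, x2 = kg of silicomanganese, x3 = kg of stainless scrap.
min 1.47x1 + 1.8x2 + 2.11x3 with:
  1x2 + 171x3 ≥ 399   (chromium)
  154x2 + 5x3 ≥ 359   (silicon)
  85x3 ≥ 151   (nickel)
  0.1x1 + 18.5x2 + 0.6x3 ≥ 12.1   (carbon)
  x1, x2, x3 ≥ 0.
At the optimum only silicomanganese, stainless scrap are positive (pure iron = 0). There the chromium and silicon constraints are tight.
That vertex is x2 = 2.256, x3 = 2.32.
Cost = 1.8·2.256 + 2.11·2.32 = 8.9560.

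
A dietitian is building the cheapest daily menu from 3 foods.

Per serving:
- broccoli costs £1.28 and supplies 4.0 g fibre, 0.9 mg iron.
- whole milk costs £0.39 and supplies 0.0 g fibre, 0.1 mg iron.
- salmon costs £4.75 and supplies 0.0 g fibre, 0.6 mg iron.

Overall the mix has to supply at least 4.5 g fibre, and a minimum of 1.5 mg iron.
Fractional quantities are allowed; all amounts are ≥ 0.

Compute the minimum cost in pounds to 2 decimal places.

£2.13

Let x1 = servings of broccoli, x2 = servings of whole milk, x3 = servings of salmon.
Minimise 1.28x1 + 0.39x2 + 4.75x3 subject to:
  4x1 ≥ 4.5   (fibre)
  0.9x1 + 0.1x2 + 0.6x3 ≥ 1.5   (iron)
  x1, x2, x3 ≥ 0.
The optimal basis is {broccoli}; whole milk, salmon drop out. The iron requirement is met with equality.
Optimal quantities: broccoli = 1.667 servings.
Hence cost = 1.28·1.667 = £2.1338.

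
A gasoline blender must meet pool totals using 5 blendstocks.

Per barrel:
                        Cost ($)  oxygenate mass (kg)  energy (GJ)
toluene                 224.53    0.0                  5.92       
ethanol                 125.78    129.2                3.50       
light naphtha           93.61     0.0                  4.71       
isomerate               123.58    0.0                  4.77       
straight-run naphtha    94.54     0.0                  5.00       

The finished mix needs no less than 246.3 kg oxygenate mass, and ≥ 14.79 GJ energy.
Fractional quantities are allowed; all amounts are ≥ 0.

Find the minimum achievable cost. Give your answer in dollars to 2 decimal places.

This is a linear program. Let x1 = barrels of toluene, x2 = barrels of ethanol, x3 = barrels of light naphtha, x4 = barrels of isomerate, x5 = barrels of straight-run naphtha.
Minimize 224.53x1 + 125.78x2 + 93.61x3 + 123.58x4 + 94.54x5 subject to:
  129.2x2 ≥ 246.3   (oxygenate mass)
  5.92x1 + 3.5x2 + 4.71x3 + 4.77x4 + 5x5 ≥ 14.79   (energy)
  x1, x2, x3, x4, x5 ≥ 0.
The optimal basis is {ethanol, straight-run naphtha}; toluene, light naphtha, isomerate drop out. Binding constraints: oxygenate mass and energy.
That vertex is x2 = 1.906, x5 = 1.624.
Total cost: 125.78·1.906 + 94.54·1.624 = 393.2696.

$393.27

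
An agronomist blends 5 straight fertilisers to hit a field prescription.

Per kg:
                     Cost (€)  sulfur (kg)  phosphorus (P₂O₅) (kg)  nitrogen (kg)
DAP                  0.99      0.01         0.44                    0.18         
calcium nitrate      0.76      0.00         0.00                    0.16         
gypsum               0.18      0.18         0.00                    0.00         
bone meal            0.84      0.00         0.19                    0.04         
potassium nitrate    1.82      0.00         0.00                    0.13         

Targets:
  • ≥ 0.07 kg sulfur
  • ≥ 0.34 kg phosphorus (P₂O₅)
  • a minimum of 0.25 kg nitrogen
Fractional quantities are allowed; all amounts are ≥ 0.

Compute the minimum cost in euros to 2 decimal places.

Treat it as an LP. Let x1 = kg of DAP, x2 = kg of calcium nitrate, x3 = kg of gypsum, x4 = kg of bone meal, x5 = kg of potassium nitrate.
Minimize 0.99x1 + 0.76x2 + 0.18x3 + 0.84x4 + 1.82x5 s.t.:
  0.01x1 + 0.18x3 ≥ 0.07   (sulfur)
  0.44x1 + 0.19x4 ≥ 0.34   (phosphorus (P₂O₅))
  0.18x1 + 0.16x2 + 0.04x4 + 0.13x5 ≥ 0.25   (nitrogen)
  x1, x2, x3, x4, x5 ≥ 0.
At the optimum only DAP, calcium nitrate, gypsum are positive (bone meal, potassium nitrate = 0). Binding constraints: sulfur, phosphorus (P₂O₅), nitrogen.
Optimal quantities: DAP = 0.7727 kg, calcium nitrate = 0.6932 kg, gypsum = 0.346 kg.
Total cost: 0.99·0.7727 + 0.76·0.6932 + 0.18·0.346 = 1.3541.

€1.35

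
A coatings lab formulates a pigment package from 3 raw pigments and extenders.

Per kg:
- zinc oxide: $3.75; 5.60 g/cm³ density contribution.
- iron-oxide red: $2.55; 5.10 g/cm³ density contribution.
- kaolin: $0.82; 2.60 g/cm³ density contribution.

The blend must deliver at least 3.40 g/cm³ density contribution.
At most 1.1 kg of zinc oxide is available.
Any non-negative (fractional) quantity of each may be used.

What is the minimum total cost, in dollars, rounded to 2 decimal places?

$1.07

Let x1 = kg of zinc oxide, x2 = kg of iron-oxide red, x3 = kg of kaolin.
Minimise 3.75x1 + 2.55x2 + 0.82x3 with:
  5.6x1 + 5.1x2 + 2.6x3 ≥ 3.4   (density contribution)
  x1 ≤ 1.1
  x1, x2, x3 ≥ 0.
The optimal basis is {kaolin}; zinc oxide, iron-oxide red drop out. The density contribution requirement is met with equality.
Optimal quantities: kaolin = 1.308 kg.
Total cost: 0.82·1.308 = 1.0726.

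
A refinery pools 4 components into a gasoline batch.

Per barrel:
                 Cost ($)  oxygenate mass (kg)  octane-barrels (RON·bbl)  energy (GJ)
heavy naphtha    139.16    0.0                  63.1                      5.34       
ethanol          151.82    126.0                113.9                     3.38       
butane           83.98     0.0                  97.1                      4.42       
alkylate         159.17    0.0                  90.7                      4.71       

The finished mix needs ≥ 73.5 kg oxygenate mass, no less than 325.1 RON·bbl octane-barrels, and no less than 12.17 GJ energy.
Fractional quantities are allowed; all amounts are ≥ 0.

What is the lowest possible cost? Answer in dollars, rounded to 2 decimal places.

$312.27

Let x1 = barrels of heavy naphtha, x2 = barrels of ethanol, x3 = barrels of butane, x4 = barrels of alkylate.
Minimize 139.16x1 + 151.82x2 + 83.98x3 + 159.17x4 with:
  126x2 ≥ 73.5   (oxygenate mass)
  63.1x1 + 113.9x2 + 97.1x3 + 90.7x4 ≥ 325.1   (octane-barrels)
  5.34x1 + 3.38x2 + 4.42x3 + 4.71x4 ≥ 12.17   (energy)
  x1, x2, x3, x4 ≥ 0.
The optimal basis is {ethanol, butane}; heavy naphtha, alkylate drop out. There the oxygenate mass and octane-barrels constraints are tight.
So ethanol = 0.58333 barrels, butane = 2.6638 barrels.
Total cost: 151.82·0.58333 + 83.98·2.6638 = 312.2671.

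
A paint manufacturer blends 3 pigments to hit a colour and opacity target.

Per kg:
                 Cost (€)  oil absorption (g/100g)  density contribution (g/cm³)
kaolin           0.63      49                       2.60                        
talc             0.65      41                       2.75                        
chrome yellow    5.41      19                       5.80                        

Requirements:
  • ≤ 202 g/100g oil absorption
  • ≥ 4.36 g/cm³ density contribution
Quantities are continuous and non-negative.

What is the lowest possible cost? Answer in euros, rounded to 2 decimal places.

Set it up as a linear program. Let x1 = kg of kaolin, x2 = kg of talc, x3 = kg of chrome yellow.
Minimize 0.63x1 + 0.65x2 + 5.41x3 with:
  49x1 + 41x2 + 19x3 ≤ 202   (oil absorption)
  2.6x1 + 2.75x2 + 5.8x3 ≥ 4.36   (density contribution)
  x1, x2, x3 ≥ 0.
At the optimum only talc is positive (kaolin, chrome yellow = 0). Binding constraint: density contribution.
Optimal quantities: talc = 1.585 kg.
Objective = 0.65·1.585 = 1.0303.

€1.03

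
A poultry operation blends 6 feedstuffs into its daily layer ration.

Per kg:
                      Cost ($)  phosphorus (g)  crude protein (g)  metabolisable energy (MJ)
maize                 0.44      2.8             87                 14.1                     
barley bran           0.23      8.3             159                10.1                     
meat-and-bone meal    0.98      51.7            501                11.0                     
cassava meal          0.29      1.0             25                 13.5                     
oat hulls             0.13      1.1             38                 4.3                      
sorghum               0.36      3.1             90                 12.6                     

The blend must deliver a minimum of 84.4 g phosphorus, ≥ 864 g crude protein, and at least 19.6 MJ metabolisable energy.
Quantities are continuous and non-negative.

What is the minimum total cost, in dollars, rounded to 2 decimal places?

This is a linear program. Let x1 = kg of maize, x2 = kg of barley bran, x3 = kg of meat-and-bone meal, x4 = kg of cassava meal, x5 = kg of oat hulls, x6 = kg of sorghum.
min 0.44x1 + 0.23x2 + 0.98x3 + 0.29x4 + 0.13x5 + 0.36x6 with:
  2.8x1 + 8.3x2 + 51.7x3 + 1x4 + 1.1x5 + 3.1x6 ≥ 84.4   (phosphorus)
  87x1 + 159x2 + 501x3 + 25x4 + 38x5 + 90x6 ≥ 864   (crude protein)
  14.1x1 + 10.1x2 + 11x3 + 13.5x4 + 4.3x5 + 12.6x6 ≥ 19.6   (metabolisable energy)
  x1, x2, x3, x4, x5, x6 ≥ 0.
At the optimum only barley bran, meat-and-bone meal are positive (maize, cassava meal, oat hulls, sorghum = 0). The phosphorus and crude protein requirements are met with equality.
Optimal quantities: barley bran = 0.587 kg, meat-and-bone meal = 1.538 kg.
Total cost: 0.23·0.587 + 0.98·1.538 = 1.6423.

$1.64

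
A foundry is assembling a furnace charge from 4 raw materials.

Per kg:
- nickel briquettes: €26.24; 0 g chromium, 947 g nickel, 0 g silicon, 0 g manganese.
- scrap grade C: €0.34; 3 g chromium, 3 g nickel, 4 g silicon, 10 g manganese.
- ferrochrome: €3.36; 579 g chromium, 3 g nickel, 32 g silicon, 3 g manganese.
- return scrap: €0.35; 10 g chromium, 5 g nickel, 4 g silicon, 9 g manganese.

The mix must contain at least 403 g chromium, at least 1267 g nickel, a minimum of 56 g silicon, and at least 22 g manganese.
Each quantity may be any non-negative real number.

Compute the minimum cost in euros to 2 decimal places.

Let x1 = kg of nickel briquettes, x2 = kg of scrap grade C, x3 = kg of ferrochrome, x4 = kg of return scrap.
Minimize 26.24x1 + 0.34x2 + 3.36x3 + 0.35x4 subject to:
  3x2 + 579x3 + 10x4 ≥ 403   (chromium)
  947x1 + 3x2 + 3x3 + 5x4 ≥ 1267   (nickel)
  4x2 + 32x3 + 4x4 ≥ 56   (silicon)
  10x2 + 3x3 + 9x4 ≥ 22   (manganese)
  x1, x2, x3, x4 ≥ 0.
The optimal basis is {nickel briquettes, ferrochrome, return scrap}; scrap grade C drops out. The chromium, nickel, silicon requirements are met with equality.
So nickel briquettes = 1.2846 kg, ferrochrome = 0.52705 kg, return scrap = 9.7836 kg.
Total cost: 26.24·1.2846 + 3.36·0.52705 + 0.35·9.7836 = 38.9031.

€38.90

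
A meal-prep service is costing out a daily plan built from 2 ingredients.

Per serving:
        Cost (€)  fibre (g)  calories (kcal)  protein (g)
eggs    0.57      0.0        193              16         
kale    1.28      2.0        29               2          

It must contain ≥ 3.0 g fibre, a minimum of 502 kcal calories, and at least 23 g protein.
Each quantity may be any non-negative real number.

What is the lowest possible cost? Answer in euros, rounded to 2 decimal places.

€3.27

Let x1 = servings of eggs, x2 = servings of kale.
min 0.57x1 + 1.28x2 subject to:
  2x2 ≥ 3   (fibre)
  193x1 + 29x2 ≥ 502   (calories)
  16x1 + 2x2 ≥ 23   (protein)
  x1, x2 ≥ 0.
Both inputs are positive at the optimum. The fibre and calories requirements are met with equality.
That vertex is x1 = 2.376, x2 = 1.5.
Total cost: 0.57·2.376 + 1.28·1.5 = 3.2743.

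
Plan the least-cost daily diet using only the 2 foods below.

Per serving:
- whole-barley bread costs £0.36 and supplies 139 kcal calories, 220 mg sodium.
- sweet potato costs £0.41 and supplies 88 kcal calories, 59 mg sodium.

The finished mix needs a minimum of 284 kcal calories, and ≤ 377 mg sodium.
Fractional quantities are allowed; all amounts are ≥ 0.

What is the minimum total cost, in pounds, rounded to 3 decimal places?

Let x1 = servings of whole-barley bread, x2 = servings of sweet potato.
Minimize 0.36x1 + 0.41x2 with:
  139x1 + 88x2 ≥ 284   (calories)
  220x1 + 59x2 ≤ 377   (sodium)
  x1, x2 ≥ 0.
Both inputs are positive at the optimum. There the calories and sodium constraints are tight.
Solving gives x1 = 1.471, x2 = 0.903.
Cost = 0.36·1.471 + 0.41·0.903 = 0.89979.

£0.900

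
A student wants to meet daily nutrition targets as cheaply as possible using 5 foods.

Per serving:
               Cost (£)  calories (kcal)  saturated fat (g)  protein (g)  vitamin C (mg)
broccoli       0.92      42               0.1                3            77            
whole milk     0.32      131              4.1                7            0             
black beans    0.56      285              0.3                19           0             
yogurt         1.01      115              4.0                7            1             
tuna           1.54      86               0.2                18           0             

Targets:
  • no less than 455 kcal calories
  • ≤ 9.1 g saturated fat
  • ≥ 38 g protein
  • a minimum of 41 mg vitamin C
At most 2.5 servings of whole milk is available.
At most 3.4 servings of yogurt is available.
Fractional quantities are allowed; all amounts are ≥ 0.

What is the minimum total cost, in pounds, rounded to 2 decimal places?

Let x1 = servings of broccoli, x2 = servings of whole milk, x3 = servings of black beans, x4 = servings of yogurt, x5 = servings of tuna.
min 0.92x1 + 0.32x2 + 0.56x3 + 1.01x4 + 1.54x5 s.t.:
  42x1 + 131x2 + 285x3 + 115x4 + 86x5 ≥ 455   (calories)
  0.1x1 + 4.1x2 + 0.3x3 + 4x4 + 0.2x5 ≤ 9.1   (saturated fat)
  3x1 + 7x2 + 19x3 + 7x4 + 18x5 ≥ 38   (protein)
  77x1 + 1x4 ≥ 41   (vitamin C)
  x2 ≤ 2.5
  x4 ≤ 3.4
  x1, x2, x3, x4, x5 ≥ 0.
The optimal basis is {broccoli, black beans}; whole milk, yogurt, tuna drop out. Binding constraints: protein and vitamin C.
Optimal quantities: broccoli = 0.5325 servings, black beans = 1.916 servings.
Total cost: 0.92·0.5325 + 0.56·1.916 = 1.5629.

£1.56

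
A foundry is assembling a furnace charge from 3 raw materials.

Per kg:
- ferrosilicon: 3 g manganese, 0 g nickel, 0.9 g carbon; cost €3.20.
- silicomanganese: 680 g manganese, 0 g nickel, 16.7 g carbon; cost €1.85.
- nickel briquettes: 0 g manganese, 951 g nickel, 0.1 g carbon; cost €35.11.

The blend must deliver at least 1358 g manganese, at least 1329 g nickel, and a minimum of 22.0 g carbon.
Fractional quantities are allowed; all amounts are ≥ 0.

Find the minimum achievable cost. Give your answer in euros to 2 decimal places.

Set it up as a linear program. Let x1 = kg of ferrosilicon, x2 = kg of silicomanganese, x3 = kg of nickel briquettes.
min 3.2x1 + 1.85x2 + 35.11x3 s.t.:
  3x1 + 680x2 ≥ 1358   (manganese)
  951x3 ≥ 1329   (nickel)
  0.9x1 + 16.7x2 + 0.1x3 ≥ 22   (carbon)
  x1, x2, x3 ≥ 0.
The optimal basis is {silicomanganese, nickel briquettes}; ferrosilicon drops out. The manganese and nickel requirements are met with equality.
Solving gives x2 = 1.9971, x3 = 1.3975.
Cost = 1.85·1.9971 + 35.11·1.3975 = 52.7609.

€52.76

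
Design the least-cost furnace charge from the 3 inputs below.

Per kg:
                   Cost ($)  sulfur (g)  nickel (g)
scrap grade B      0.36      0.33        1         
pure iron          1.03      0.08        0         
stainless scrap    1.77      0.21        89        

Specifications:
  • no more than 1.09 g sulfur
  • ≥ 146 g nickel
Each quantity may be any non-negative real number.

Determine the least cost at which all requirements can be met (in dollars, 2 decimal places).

$2.90

Let x1 = kg of scrap grade B, x2 = kg of pure iron, x3 = kg of stainless scrap.
min 0.36x1 + 1.03x2 + 1.77x3 subject to:
  0.33x1 + 0.08x2 + 0.21x3 ≤ 1.09   (sulfur)
  1x1 + 89x3 ≥ 146   (nickel)
  x1, x2, x3 ≥ 0.
At the optimum only stainless scrap is positive (scrap grade B, pure iron = 0). The nickel requirement is met with equality.
So stainless scrap = 1.64 kg.
Objective = 1.77·1.64 = 2.9028.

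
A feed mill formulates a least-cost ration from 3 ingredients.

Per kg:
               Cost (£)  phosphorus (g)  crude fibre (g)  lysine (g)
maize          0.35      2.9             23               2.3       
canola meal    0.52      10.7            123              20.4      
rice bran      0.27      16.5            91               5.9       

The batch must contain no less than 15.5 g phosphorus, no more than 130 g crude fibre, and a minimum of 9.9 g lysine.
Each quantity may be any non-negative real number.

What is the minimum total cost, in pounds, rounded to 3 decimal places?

Treat it as an LP. Let x1 = kg of maize, x2 = kg of canola meal, x3 = kg of rice bran.
min 0.35x1 + 0.52x2 + 0.27x3 s.t.:
  2.9x1 + 10.7x2 + 16.5x3 ≥ 15.5   (phosphorus)
  23x1 + 123x2 + 91x3 ≤ 130   (crude fibre)
  2.3x1 + 20.4x2 + 5.9x3 ≥ 9.9   (lysine)
  x1, x2, x3 ≥ 0.
The minimum-cost mix takes nothing from maize — only canola meal, rice bran. There the phosphorus and lysine constraints are tight.
That vertex is x2 = 0.2629, x3 = 0.7689.
Cost = 0.52·0.2629 + 0.27·0.7689 = 0.34431.

£0.344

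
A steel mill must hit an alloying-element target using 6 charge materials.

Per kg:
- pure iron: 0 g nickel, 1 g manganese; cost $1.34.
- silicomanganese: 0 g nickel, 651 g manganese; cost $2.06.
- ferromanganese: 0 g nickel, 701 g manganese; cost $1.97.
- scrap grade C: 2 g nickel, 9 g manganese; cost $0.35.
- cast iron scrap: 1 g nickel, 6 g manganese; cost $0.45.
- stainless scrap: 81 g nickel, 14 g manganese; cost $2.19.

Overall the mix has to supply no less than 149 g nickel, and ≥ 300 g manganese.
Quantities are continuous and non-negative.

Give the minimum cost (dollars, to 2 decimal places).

This is a linear program. Let x1 = kg of pure iron, x2 = kg of silicomanganese, x3 = kg of ferromanganese, x4 = kg of scrap grade C, x5 = kg of cast iron scrap, x6 = kg of stainless scrap.
Minimize 1.34x1 + 2.06x2 + 1.97x3 + 0.35x4 + 0.45x5 + 2.19x6 with:
  2x4 + 1x5 + 81x6 ≥ 149   (nickel)
  1x1 + 651x2 + 701x3 + 9x4 + 6x5 + 14x6 ≥ 300   (manganese)
  x1, x2, x3, x4, x5, x6 ≥ 0.
The optimal basis is {ferromanganese, stainless scrap}; pure iron, silicomanganese, scrap grade C, cast iron scrap drop out. The nickel and manganese requirements are met with equality.
That vertex is x3 = 0.3912, x6 = 1.84.
Total cost: 1.97·0.3912 + 2.19·1.84 = 4.8003.

$4.80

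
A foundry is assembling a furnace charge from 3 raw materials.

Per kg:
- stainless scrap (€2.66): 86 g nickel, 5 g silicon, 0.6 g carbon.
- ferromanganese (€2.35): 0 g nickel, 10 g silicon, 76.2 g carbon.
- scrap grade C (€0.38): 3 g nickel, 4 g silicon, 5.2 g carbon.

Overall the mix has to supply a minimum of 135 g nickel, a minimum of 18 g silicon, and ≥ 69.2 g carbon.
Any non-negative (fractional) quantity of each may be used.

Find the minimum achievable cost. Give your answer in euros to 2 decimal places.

€6.33

Let x1 = kg of stainless scrap, x2 = kg of ferromanganese, x3 = kg of scrap grade C.
Minimise 2.66x1 + 2.35x2 + 0.38x3 subject to:
  86x1 + 3x3 ≥ 135   (nickel)
  5x1 + 10x2 + 4x3 ≥ 18   (silicon)
  0.6x1 + 76.2x2 + 5.2x3 ≥ 69.2   (carbon)
  x1, x2, x3 ≥ 0.
The optimal mix uses every input. Binding constraints: nickel, silicon, carbon.
So stainless scrap = 1.557 kg, ferromanganese = 0.87 kg, scrap grade C = 0.3793 kg.
Cost = 2.66·1.557 + 2.35·0.87 + 0.38·0.3793 = 6.3303.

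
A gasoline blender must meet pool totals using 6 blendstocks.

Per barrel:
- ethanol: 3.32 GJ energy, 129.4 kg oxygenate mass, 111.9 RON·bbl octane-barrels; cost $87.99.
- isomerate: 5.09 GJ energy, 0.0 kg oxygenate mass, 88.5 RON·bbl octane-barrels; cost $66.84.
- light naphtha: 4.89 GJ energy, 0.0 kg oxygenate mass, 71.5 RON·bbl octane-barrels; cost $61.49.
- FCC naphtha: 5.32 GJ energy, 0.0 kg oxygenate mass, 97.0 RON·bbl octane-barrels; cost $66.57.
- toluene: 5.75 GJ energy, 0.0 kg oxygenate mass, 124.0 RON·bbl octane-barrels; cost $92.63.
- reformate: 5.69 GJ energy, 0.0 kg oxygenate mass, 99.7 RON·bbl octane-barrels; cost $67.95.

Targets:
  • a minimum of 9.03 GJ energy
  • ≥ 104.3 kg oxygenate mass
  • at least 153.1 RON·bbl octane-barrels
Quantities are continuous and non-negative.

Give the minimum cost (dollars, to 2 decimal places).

$146.80

Let x1 = barrels of ethanol, x2 = barrels of isomerate, x3 = barrels of light naphtha, x4 = barrels of FCC naphtha, x5 = barrels of toluene, x6 = barrels of reformate.
min 87.99x1 + 66.84x2 + 61.49x3 + 66.57x4 + 92.63x5 + 67.95x6 with:
  3.32x1 + 5.09x2 + 4.89x3 + 5.32x4 + 5.75x5 + 5.69x6 ≥ 9.03   (energy)
  129.4x1 ≥ 104.3   (oxygenate mass)
  111.9x1 + 88.5x2 + 71.5x3 + 97x4 + 124x5 + 99.7x6 ≥ 153.1   (octane-barrels)
  x1, x2, x3, x4, x5, x6 ≥ 0.
The optimal basis is {ethanol, reformate}; isomerate, light naphtha, FCC naphtha, toluene drop out. Binding constraints: energy and oxygenate mass.
Solving gives x1 = 0.80603, x6 = 1.1167.
Objective = 87.99·0.80603 + 67.95·1.1167 = 146.8023.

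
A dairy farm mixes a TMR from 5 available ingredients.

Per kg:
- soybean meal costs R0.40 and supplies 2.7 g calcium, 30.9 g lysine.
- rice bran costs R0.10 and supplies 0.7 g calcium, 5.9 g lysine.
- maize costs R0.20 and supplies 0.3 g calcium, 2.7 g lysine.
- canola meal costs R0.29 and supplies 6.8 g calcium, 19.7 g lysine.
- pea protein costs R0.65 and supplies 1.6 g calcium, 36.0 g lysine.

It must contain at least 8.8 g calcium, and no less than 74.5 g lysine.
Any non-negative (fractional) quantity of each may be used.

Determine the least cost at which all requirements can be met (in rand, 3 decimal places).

R0.980

Let x1 = kg of soybean meal, x2 = kg of rice bran, x3 = kg of maize, x4 = kg of canola meal, x5 = kg of pea protein.
Minimize 0.4x1 + 0.1x2 + 0.2x3 + 0.29x4 + 0.65x5 subject to:
  2.7x1 + 0.7x2 + 0.3x3 + 6.8x4 + 1.6x5 ≥ 8.8   (calcium)
  30.9x1 + 5.9x2 + 2.7x3 + 19.7x4 + 36x5 ≥ 74.5   (lysine)
  x1, x2, x3, x4, x5 ≥ 0.
The optimal basis is {soybean meal, canola meal}; rice bran, maize, pea protein drop out. There the calcium and lysine constraints are tight.
Solving gives x1 = 2.123, x4 = 0.451.
Objective = 0.4·2.123 + 0.29·0.451 = 0.97999.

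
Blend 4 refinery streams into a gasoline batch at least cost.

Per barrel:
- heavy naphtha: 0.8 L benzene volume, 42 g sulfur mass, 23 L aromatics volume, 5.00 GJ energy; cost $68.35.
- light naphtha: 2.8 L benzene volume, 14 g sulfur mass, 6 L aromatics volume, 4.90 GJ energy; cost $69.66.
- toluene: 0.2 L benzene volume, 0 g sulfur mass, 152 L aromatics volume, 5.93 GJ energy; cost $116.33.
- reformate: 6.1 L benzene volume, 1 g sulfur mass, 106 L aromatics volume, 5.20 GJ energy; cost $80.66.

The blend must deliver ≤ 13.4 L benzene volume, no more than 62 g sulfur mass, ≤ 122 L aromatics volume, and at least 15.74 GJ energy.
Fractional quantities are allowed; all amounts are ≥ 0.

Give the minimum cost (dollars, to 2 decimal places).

This is a linear program. Let x1 = barrels of heavy naphtha, x2 = barrels of light naphtha, x3 = barrels of toluene, x4 = barrels of reformate.
Minimize 68.35x1 + 69.66x2 + 116.33x3 + 80.66x4 s.t.:
  0.8x1 + 2.8x2 + 0.2x3 + 6.1x4 ≤ 13.4   (benzene volume)
  42x1 + 14x2 + 1x4 ≤ 62   (sulfur mass)
  23x1 + 6x2 + 152x3 + 106x4 ≤ 122   (aromatics volume)
  5x1 + 4.9x2 + 5.93x3 + 5.2x4 ≥ 15.74   (energy)
  x1, x2, x3, x4 ≥ 0.
The optimal basis is {heavy naphtha, light naphtha}; toluene, reformate drop out. Binding constraints: sulfur mass and energy.
So heavy naphtha = 0.61443 barrels, light naphtha = 2.5853 barrels.
Cost = 68.35·0.61443 + 69.66·2.5853 = 222.0883.

$222.09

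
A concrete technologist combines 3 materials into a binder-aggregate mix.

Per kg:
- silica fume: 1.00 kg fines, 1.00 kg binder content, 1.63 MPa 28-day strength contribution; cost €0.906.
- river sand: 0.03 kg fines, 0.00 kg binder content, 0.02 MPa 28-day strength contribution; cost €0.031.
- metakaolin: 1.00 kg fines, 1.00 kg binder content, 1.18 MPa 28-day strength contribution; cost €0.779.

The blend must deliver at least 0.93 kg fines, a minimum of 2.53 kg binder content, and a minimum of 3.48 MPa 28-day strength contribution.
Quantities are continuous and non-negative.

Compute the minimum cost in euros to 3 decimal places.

Treat it as an LP. Let x1 = kg of silica fume, x2 = kg of river sand, x3 = kg of metakaolin.
Minimise 0.906x1 + 0.031x2 + 0.779x3 with:
  1x1 + 0.03x2 + 1x3 ≥ 0.93   (fines)
  1x1 + 1x3 ≥ 2.53   (binder content)
  1.63x1 + 0.02x2 + 1.18x3 ≥ 3.48   (28-day strength contribution)
  x1, x2, x3 ≥ 0.
The cheapest feasible vertex uses only silica fume, metakaolin; river sand is not used. Binding constraints: binder content and 28-day strength contribution.
So silica fume = 1.099 kg, metakaolin = 1.431 kg.
Hence cost = 0.906·1.099 + 0.779·1.431 = €2.11044.

€2.110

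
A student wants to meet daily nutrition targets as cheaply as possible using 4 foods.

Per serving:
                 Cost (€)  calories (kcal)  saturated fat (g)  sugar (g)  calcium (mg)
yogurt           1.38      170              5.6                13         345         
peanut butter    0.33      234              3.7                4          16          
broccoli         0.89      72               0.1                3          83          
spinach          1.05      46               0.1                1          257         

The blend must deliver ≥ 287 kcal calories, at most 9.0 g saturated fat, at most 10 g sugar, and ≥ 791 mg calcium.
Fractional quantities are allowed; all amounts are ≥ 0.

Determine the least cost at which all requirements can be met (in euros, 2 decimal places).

€3.33

Set it up as a linear program. Let x1 = servings of yogurt, x2 = servings of peanut butter, x3 = servings of broccoli, x4 = servings of spinach.
min 1.38x1 + 0.33x2 + 0.89x3 + 1.05x4 s.t.:
  170x1 + 234x2 + 72x3 + 46x4 ≥ 287   (calories)
  5.6x1 + 3.7x2 + 0.1x3 + 0.1x4 ≤ 9   (saturated fat)
  13x1 + 4x2 + 3x3 + 1x4 ≤ 10   (sugar)
  345x1 + 16x2 + 83x3 + 257x4 ≥ 791   (calcium)
  x1, x2, x3, x4 ≥ 0.
The cheapest feasible vertex uses only yogurt, peanut butter, spinach; broccoli is not used. Binding constraints: calories, sugar, calcium.
So yogurt = 0.4529 servings, peanut butter = 0.417 servings, spinach = 2.444 servings.
Total cost: 1.38·0.4529 + 0.33·0.417 + 1.05·2.444 = 3.3288.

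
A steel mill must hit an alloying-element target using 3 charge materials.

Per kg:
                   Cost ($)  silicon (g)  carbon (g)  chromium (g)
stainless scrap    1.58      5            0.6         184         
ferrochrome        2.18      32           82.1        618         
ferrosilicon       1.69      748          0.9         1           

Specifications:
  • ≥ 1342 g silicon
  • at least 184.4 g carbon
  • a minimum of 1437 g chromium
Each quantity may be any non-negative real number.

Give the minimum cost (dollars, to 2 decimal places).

Set it up as a linear program. Let x1 = kg of stainless scrap, x2 = kg of ferrochrome, x3 = kg of ferrosilicon.
Minimize 1.58x1 + 2.18x2 + 1.69x3 with:
  5x1 + 32x2 + 748x3 ≥ 1342   (silicon)
  0.6x1 + 82.1x2 + 0.9x3 ≥ 184.4   (carbon)
  184x1 + 618x2 + 1x3 ≥ 1437   (chromium)
  x1, x2, x3 ≥ 0.
The minimum-cost mix takes nothing from stainless scrap — only ferrochrome, ferrosilicon. There the silicon and chromium constraints are tight.
That vertex is x2 = 2.323, x3 = 1.695.
Objective = 2.18·2.323 + 1.69·1.695 = 7.9287.

$7.93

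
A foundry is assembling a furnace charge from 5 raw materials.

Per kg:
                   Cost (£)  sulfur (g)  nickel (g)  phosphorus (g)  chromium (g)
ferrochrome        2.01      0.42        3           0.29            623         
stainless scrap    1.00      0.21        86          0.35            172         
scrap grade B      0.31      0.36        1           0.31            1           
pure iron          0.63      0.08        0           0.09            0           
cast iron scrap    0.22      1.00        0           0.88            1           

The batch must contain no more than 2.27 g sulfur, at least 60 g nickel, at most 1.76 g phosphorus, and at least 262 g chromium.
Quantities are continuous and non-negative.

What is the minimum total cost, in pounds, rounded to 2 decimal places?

£1.15

Set it up as a linear program. Let x1 = kg of ferrochrome, x2 = kg of stainless scrap, x3 = kg of scrap grade B, x4 = kg of pure iron, x5 = kg of cast iron scrap.
min 2.01x1 + 1x2 + 0.31x3 + 0.63x4 + 0.22x5 with:
  0.42x1 + 0.21x2 + 0.36x3 + 0.08x4 + 1x5 ≤ 2.27   (sulfur)
  3x1 + 86x2 + 1x3 ≥ 60   (nickel)
  0.29x1 + 0.35x2 + 0.31x3 + 0.09x4 + 0.88x5 ≤ 1.76   (phosphorus)
  623x1 + 172x2 + 1x3 + 1x5 ≥ 262   (chromium)
  x1, x2, x3, x4, x5 ≥ 0.
The optimal basis is {ferrochrome, stainless scrap}; scrap grade B, pure iron, cast iron scrap drop out. The nickel and chromium requirements are met with equality.
Optimal quantities: ferrochrome = 0.2301 kg, stainless scrap = 0.6896 kg.
Total cost: 2.01·0.2301 + 1·0.6896 = 1.1521.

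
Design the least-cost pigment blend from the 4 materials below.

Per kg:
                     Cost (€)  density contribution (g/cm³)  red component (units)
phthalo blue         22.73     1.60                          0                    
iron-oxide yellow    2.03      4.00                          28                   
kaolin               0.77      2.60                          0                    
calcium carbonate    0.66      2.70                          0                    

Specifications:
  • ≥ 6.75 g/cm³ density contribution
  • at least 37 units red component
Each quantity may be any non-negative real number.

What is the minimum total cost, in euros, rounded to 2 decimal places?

€3.04

Set it up as a linear program. Let x1 = kg of phthalo blue, x2 = kg of iron-oxide yellow, x3 = kg of kaolin, x4 = kg of calcium carbonate.
Minimize 22.73x1 + 2.03x2 + 0.77x3 + 0.66x4 with:
  1.6x1 + 4x2 + 2.6x3 + 2.7x4 ≥ 6.75   (density contribution)
  28x2 ≥ 37   (red component)
  x1, x2, x3, x4 ≥ 0.
The cheapest feasible vertex uses only iron-oxide yellow, calcium carbonate; phthalo blue, kaolin are not used. Binding constraints: density contribution and red component.
So iron-oxide yellow = 1.321 kg, calcium carbonate = 0.5423 kg.
Total cost: 2.03·1.321 + 0.66·0.5423 = 3.0395.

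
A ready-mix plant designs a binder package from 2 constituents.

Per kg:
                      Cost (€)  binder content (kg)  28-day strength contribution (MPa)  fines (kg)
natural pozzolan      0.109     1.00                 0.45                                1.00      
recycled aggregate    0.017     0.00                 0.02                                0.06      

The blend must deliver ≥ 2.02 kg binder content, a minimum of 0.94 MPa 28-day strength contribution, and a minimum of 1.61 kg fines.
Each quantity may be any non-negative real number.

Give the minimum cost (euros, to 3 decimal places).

€0.228

Set it up as a linear program. Let x1 = kg of natural pozzolan, x2 = kg of recycled aggregate.
Minimise 0.109x1 + 0.017x2 s.t.:
  1x1 ≥ 2.02   (binder content)
  0.45x1 + 0.02x2 ≥ 0.94   (28-day strength contribution)
  1x1 + 0.06x2 ≥ 1.61   (fines)
  x1, x2 ≥ 0.
The cheapest feasible vertex uses only natural pozzolan; recycled aggregate is not used. There the 28-day strength contribution constraint is tight.
Solving gives x1 = 2.089.
Objective = 0.109·2.089 = 0.22770.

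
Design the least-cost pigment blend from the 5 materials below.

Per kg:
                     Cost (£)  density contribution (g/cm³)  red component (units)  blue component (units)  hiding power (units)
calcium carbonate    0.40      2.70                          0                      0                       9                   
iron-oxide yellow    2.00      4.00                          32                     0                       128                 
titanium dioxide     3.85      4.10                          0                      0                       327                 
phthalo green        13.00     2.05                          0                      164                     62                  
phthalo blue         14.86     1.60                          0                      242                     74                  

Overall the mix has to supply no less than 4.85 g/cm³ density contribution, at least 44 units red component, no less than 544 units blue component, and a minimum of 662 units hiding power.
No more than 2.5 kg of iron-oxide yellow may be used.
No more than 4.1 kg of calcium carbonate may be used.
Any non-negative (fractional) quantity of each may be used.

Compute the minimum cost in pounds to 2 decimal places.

Set it up as a linear program. Let x1 = kg of calcium carbonate, x2 = kg of iron-oxide yellow, x3 = kg of titanium dioxide, x4 = kg of phthalo green, x5 = kg of phthalo blue.
min 0.4x1 + 2x2 + 3.85x3 + 13x4 + 14.86x5 s.t.:
  2.7x1 + 4x2 + 4.1x3 + 2.05x4 + 1.6x5 ≥ 4.85   (density contribution)
  32x2 ≥ 44   (red component)
  164x4 + 242x5 ≥ 544   (blue component)
  9x1 + 128x2 + 327x3 + 62x4 + 74x5 ≥ 662   (hiding power)
  x2 ≤ 2.5
  x1 ≤ 4.1
  x1, x2, x3, x4, x5 ≥ 0.
The cheapest feasible vertex uses only iron-oxide yellow, titanium dioxide, phthalo blue; calcium carbonate, phthalo green are not used. The red component, blue component, hiding power requirements are met with equality.
Solving gives x2 = 1.375, x3 = 0.9775, x5 = 2.248.
Hence cost = 2·1.375 + 3.85·0.9775 + 14.86·2.248 = £39.9187.

£39.92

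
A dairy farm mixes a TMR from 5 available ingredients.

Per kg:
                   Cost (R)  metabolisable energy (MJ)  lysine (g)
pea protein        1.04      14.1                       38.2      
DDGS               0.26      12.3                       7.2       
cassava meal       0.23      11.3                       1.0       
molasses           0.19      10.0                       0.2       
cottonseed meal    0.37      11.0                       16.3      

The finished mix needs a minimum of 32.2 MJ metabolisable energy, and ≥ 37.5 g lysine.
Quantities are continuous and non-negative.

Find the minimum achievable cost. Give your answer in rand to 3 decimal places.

R0.941

This is a linear program. Let x1 = kg of pea protein, x2 = kg of DDGS, x3 = kg of cassava meal, x4 = kg of molasses, x5 = kg of cottonseed meal.
Minimize 1.04x1 + 0.26x2 + 0.23x3 + 0.19x4 + 0.37x5 with:
  14.1x1 + 12.3x2 + 11.3x3 + 10x4 + 11x5 ≥ 32.2   (metabolisable energy)
  38.2x1 + 7.2x2 + 1x3 + 0.2x4 + 16.3x5 ≥ 37.5   (lysine)
  x1, x2, x3, x4, x5 ≥ 0.
The minimum-cost mix takes nothing from pea protein, cassava meal, molasses — only DDGS, cottonseed meal. There the metabolisable energy and lysine constraints are tight.
So DDGS = 0.9264 kg, cottonseed meal = 1.891 kg.
Total cost: 0.26·0.9264 + 0.37·1.891 = 0.94053.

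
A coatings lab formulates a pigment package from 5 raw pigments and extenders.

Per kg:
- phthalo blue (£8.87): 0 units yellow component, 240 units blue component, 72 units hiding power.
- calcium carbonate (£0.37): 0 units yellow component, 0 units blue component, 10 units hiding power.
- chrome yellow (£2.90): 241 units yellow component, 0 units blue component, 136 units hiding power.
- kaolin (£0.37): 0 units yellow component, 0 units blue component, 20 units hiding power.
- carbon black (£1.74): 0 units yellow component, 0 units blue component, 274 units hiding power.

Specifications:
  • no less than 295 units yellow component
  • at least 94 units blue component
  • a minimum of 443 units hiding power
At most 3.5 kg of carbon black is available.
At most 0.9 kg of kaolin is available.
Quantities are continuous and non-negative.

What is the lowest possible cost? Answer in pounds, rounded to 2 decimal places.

This is a linear program. Let x1 = kg of phthalo blue, x2 = kg of calcium carbonate, x3 = kg of chrome yellow, x4 = kg of kaolin, x5 = kg of carbon black.
min 8.87x1 + 0.37x2 + 2.9x3 + 0.37x4 + 1.74x5 with:
  241x3 ≥ 295   (yellow component)
  240x1 ≥ 94   (blue component)
  72x1 + 10x2 + 136x3 + 20x4 + 274x5 ≥ 443   (hiding power)
  x5 ≤ 3.5
  x4 ≤ 0.9
  x1, x2, x3, x4, x5 ≥ 0.
The minimum-cost mix takes nothing from calcium carbonate, kaolin — only phthalo blue, chrome yellow, carbon black. The yellow component, blue component, hiding power requirements are met with equality.
Optimal quantities: phthalo blue = 0.3917 kg, chrome yellow = 1.224 kg, carbon black = 0.9063 kg.
Total cost: 8.87·0.3917 + 2.9·1.224 + 1.74·0.9063 = 8.6009.

£8.60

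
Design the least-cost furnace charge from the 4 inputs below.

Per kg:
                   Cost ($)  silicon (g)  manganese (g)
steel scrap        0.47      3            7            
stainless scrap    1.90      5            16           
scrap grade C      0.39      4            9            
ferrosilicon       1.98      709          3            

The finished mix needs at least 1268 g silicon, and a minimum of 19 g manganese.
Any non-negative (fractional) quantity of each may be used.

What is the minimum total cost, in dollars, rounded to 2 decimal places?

$4.12

Treat it as an LP. Let x1 = kg of steel scrap, x2 = kg of stainless scrap, x3 = kg of scrap grade C, x4 = kg of ferrosilicon.
Minimize 0.47x1 + 1.9x2 + 0.39x3 + 1.98x4 subject to:
  3x1 + 5x2 + 4x3 + 709x4 ≥ 1268   (silicon)
  7x1 + 16x2 + 9x3 + 3x4 ≥ 19   (manganese)
  x1, x2, x3, x4 ≥ 0.
The cheapest feasible vertex uses only scrap grade C, ferrosilicon; steel scrap, stainless scrap are not used. Binding constraints: silicon and manganese.
Solving gives x3 = 1.518, x4 = 1.78.
Hence cost = 0.39·1.518 + 1.98·1.78 = $4.1164.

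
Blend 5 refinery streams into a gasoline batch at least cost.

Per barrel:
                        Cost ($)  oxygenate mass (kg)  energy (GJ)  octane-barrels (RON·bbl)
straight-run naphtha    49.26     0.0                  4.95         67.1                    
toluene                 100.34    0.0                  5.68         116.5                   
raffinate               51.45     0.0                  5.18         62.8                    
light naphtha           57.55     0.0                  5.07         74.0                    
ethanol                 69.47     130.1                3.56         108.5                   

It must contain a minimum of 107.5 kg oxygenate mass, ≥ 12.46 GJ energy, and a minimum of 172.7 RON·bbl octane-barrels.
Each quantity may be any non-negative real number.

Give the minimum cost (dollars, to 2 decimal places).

Let x1 = barrels of straight-run naphtha, x2 = barrels of toluene, x3 = barrels of raffinate, x4 = barrels of light naphtha, x5 = barrels of ethanol.
Minimise 49.26x1 + 100.34x2 + 51.45x3 + 57.55x4 + 69.47x5 with:
  130.1x5 ≥ 107.5   (oxygenate mass)
  4.95x1 + 5.68x2 + 5.18x3 + 5.07x4 + 3.56x5 ≥ 12.46   (energy)
  67.1x1 + 116.5x2 + 62.8x3 + 74x4 + 108.5x5 ≥ 172.7   (octane-barrels)
  x1, x2, x3, x4, x5 ≥ 0.
The optimal basis is {raffinate, ethanol}; straight-run naphtha, toluene, light naphtha drop out. Binding constraints: oxygenate mass and energy.
Solving gives x3 = 1.8375, x5 = 0.82629.
Total cost: 51.45·1.8375 + 69.47·0.82629 = 151.9417.

$151.94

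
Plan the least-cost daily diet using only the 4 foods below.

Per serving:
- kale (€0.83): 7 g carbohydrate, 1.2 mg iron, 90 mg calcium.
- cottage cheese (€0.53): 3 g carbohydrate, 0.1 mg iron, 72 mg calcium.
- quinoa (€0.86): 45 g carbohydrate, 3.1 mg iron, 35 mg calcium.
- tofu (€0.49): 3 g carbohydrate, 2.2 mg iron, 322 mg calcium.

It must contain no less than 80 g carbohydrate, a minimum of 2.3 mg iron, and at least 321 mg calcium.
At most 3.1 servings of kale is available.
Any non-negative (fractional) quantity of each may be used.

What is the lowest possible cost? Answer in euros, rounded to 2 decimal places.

€1.88

Let x1 = servings of kale, x2 = servings of cottage cheese, x3 = servings of quinoa, x4 = servings of tofu.
Minimize 0.83x1 + 0.53x2 + 0.86x3 + 0.49x4 subject to:
  7x1 + 3x2 + 45x3 + 3x4 ≥ 80   (carbohydrate)
  1.2x1 + 0.1x2 + 3.1x3 + 2.2x4 ≥ 2.3   (iron)
  90x1 + 72x2 + 35x3 + 322x4 ≥ 321   (calcium)
  x1 ≤ 3.1
  x1, x2, x3, x4 ≥ 0.
The optimal basis is {quinoa, tofu}; kale, cottage cheese drop out. Binding constraints: carbohydrate and calcium.
Optimal quantities: quinoa = 1.724 servings, tofu = 0.8095 servings.
Cost = 0.86·1.724 + 0.49·0.8095 = 1.8793.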